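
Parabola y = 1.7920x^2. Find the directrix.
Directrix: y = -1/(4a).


a = 1.7920
1/(4a) = 0.1395
directrix: y = -0.1395 = -0.1395

y = -0.1395


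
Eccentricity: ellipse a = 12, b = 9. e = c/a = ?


c = sqrt(144-81) = sqrt(63) = 7.9373
e = c/a = sqrt(63)/12 = 0.6614

e = 0.6614


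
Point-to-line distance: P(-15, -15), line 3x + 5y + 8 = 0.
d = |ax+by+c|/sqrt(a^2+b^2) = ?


|3*(-15) + 5*(-15) + 8| = |-112| = 112
sqrt(9 + 25) = sqrt(34) = 5.8310
d = 112/sqrt(34) = 19.2078

19.2078


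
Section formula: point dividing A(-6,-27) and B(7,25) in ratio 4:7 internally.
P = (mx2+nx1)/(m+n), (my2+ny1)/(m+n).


Px = (4*7 + 7*(-6))/11 = -14/11 = -1.2727
Py = (4*25 + 7*(-27))/11 = -89/11 = -8.0909

P = (-1.2727, -8.0909)


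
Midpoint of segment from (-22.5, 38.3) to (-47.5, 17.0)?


Mx = (-22.5 - 47.5)/2 = -70.0/2 = -35.0000
My = (38.3 + 17.0)/2 = 55.3/2 = 27.6500

(-35.0000, 27.6500)


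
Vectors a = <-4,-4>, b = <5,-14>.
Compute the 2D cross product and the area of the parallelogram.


cross = -4*(-14) + 4*5 = 56 + 20 = 76
Parallelogram area = |76| = 76

cross = 76, parallelogram area = 76


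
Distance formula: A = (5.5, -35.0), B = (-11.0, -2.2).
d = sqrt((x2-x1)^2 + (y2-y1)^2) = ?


dx = -11.0 - 5.5 = -16.5
dy = -2.2 + 35.0 = 32.8
d = sqrt(272.25 + 1075.84) = sqrt(1348.09) = 36.7163

36.7163


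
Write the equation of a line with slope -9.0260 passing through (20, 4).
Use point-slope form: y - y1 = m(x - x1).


y - 4 = -9.0260(x - 20)
y = -9.0260x + 4 + 9.0260*20
y = -9.0260x + 184.5200

y = -9.0260x + 184.5200


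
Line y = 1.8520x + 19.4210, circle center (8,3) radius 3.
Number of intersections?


Substitute y = 1.8520x + 19.4210: (x-8)^2 + (1.8520x+19.4210-3)^2 = 9
Expand to Ax^2 + Bx + C = 0, where b-k = 16.421
A = 1+m^2 = 4.429904
B = 2(m(b-k) - h) = 2(1.8520*16.421 - 8) = 44.823384
C = h^2 + (b-k)^2 - r^2 = 64 + 269.649241 - 9 = 324.649241
disc = B^2-4AC = 2009.1358 - 5752.6599 = -3743.5241
disc < 0

0 intersection points


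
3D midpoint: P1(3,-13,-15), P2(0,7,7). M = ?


Mx = (3+0)/2 = 1.5000
My = (-13+7)/2 = -3.0000
Mz = (-15+7)/2 = -4.0000

M = (1.5000, -3.0000, -4.0000)


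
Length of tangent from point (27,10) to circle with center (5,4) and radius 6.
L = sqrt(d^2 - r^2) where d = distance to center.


d = sqrt((27-5)^2 + (10-4)^2) = sqrt(484+36) = 22.8035
L = sqrt(520.0000 - 36) = sqrt(484.0000) = 22.0000

22.0000


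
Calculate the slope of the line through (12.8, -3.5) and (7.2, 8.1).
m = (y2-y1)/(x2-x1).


dy = 8.1 + 3.5 = 11.6
dx = 7.2 - 12.8 = -5.6
m = 11.6/(-5.6) = -2.0714

m = -2.0714


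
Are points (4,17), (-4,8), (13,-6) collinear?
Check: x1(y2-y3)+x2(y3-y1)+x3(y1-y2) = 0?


4*(8+ 6) - 4*(-6-17) + 13*(17-8)
= 56 + 92 + 117 = 265

No, not collinear (determinant = 265)


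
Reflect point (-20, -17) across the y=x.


Reflection rule for y=x: (y, x)
(-20, -17) -> (-17, -20)

(-17, -20)


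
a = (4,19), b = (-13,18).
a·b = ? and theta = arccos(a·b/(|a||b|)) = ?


a·b = 4*(-13) + 19*18 = -52 + 342 = 290
|a| = sqrt(16+361) = 19.4165
|b| = sqrt(169+324) = 22.2036
cos(theta) = 290/(sqrt(377)*sqrt(493)) = 290/sqrt(185861) = 0.672673
theta = arccos(290/sqrt(185861)) = 47.7263 degrees

a·b = 290, theta = 47.7263 deg


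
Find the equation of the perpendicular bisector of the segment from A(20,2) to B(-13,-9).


Midpoint = (3.5, -3.5)
Slope of AB = dy/dx = -11/(-33) = 0.3333
Perp slope = -dx/dy = -33/11 = -3.0000
b = My - (perp slope)*Mx = -3.5 + (-33*3.5)/(-11) = -3.5 + 10.5000 = 7.0000

y = -3.0000x + 7.0000


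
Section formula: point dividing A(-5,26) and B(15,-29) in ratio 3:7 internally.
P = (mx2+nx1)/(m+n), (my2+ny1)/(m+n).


Px = (3*15 + 7*(-5))/10 = 10/10 = 1.0000
Py = (3*(-29) + 7*26)/10 = 95/10 = 9.5000

P = (1.0000, 9.5000)


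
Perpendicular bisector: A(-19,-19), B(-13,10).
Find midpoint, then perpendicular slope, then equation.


Midpoint = (-16, -4.5)
Slope of AB = dy/dx = 29/6 = 4.8333
Perp slope = -dx/dy = -6/29 = -0.2069
b = My - (perp slope)*Mx = -4.5 + (6*(-16))/29 = -4.5 - 3.3103 = -7.8103

y = -0.2069x - 7.8103


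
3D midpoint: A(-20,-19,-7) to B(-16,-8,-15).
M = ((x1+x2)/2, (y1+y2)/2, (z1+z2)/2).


Mx = (-20- 16)/2 = -18.0000
My = (-19- 8)/2 = -13.5000
Mz = (-7- 15)/2 = -11.0000

M = (-18.0000, -13.5000, -11.0000)


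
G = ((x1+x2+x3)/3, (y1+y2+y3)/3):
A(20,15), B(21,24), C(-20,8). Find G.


Gx = (20+21- 20)/3 = 21/3 = 7.0000
Gy = (15+24+8)/3 = 47/3 = 15.6667

G = (7.0000, 15.6667)


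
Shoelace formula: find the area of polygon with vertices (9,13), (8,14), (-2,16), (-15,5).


sum(xi*y_{i+1}) = 9*14 + 8*16 - 2*5 - 15*13 = 49
sum(yi*x_{i+1}) = 13*8 + 14*(-2) + 16*(-15) + 5*9 = -119
Area = |49 + 119|/2 = 168/2 = 84.0000

84.0000 sq units


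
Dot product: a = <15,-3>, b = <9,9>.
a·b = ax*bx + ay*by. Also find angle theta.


a·b = 15*9 - 3*9 = 135 - 27 = 108
|a| = sqrt(225+9) = 15.2971
|b| = sqrt(81+81) = 12.7279
cos(theta) = 108/(sqrt(234)*sqrt(162)) = 108/sqrt(37908) = 0.554700
theta = arccos(108/sqrt(37908)) = 56.3099 degrees

a·b = 108, theta = 56.3099 deg


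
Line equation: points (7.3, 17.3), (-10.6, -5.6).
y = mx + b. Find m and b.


m = (-22.9)/(-17.9) = 1.2793
b = y1 - m*x1 = 17.3 - (-22.9*7.3)/(-17.9) = 17.3 - 9.3391 = 7.9609

y = 1.2793x + 7.9609


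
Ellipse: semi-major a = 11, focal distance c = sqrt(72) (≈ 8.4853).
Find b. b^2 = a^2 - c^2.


b^2 = 11^2 - (sqrt(72))^2 = 121 - 72 = 49
b = sqrt(49) = 7

b = 7


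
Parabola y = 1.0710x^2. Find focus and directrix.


a = 1.0710
1/(4a) = 0.2334
Focus = (0, 0.2334)
Directrix: y = -0.2334

Focus = (0, 0.2334), Directrix: y = -0.2334


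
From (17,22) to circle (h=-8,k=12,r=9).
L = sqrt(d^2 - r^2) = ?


d = sqrt((17+ 8)^2 + (22-12)^2) = sqrt(625+100) = 26.9258
L = sqrt(725.0000 - 81) = sqrt(644.0000) = 25.3772

25.3772


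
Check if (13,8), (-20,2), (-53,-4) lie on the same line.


13*(2+ 4) - 20*(-4-8) - 53*(8-2)
= 78 + 240 - 318 = 0

Yes, collinear (determinant = 0)


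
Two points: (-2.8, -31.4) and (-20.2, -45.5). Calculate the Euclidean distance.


dx = -20.2 + 2.8 = -17.4
dy = -45.5 + 31.4 = -14.1
d = sqrt(302.76 + 198.81) = sqrt(501.57) = 22.3958

22.3958


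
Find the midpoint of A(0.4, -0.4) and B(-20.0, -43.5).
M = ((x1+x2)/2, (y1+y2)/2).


Mx = (0.4 - 20.0)/2 = -19.6/2 = -9.8000
My = (-0.4 - 43.5)/2 = -43.9/2 = -21.9500

(-9.8000, -21.9500)


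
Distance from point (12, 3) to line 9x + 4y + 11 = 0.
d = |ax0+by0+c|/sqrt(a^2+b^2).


|9*12 + 4*3 + 11| = |131| = 131
sqrt(81 + 16) = sqrt(97) = 9.8489
d = 131/sqrt(97) = 13.3010

13.3010


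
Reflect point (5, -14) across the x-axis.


Reflection rule for x-axis: (x, -y)
(5, -14) -> (5, 14)

(5, 14)


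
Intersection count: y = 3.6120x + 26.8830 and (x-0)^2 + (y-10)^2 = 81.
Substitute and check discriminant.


Substitute y = 3.6120x + 26.8830: (x-0)^2 + (3.6120x+26.8830-10)^2 = 81
Expand to Ax^2 + Bx + C = 0, where b-k = 16.883
A = 1+m^2 = 14.046544
B = 2(m(b-k) - h) = 2(3.6120*16.883 - 0) = 121.962792
C = h^2 + (b-k)^2 - r^2 = 0 + 285.035689 - 81 = 204.035689
disc = B^2-4AC = 14874.9226 - 11463.9851 = 3410.9375
disc > 0

2 intersection points


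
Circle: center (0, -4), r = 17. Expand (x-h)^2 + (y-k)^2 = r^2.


(x-0)^2 + (y+ 4)^2 = 17^2
D = -2h = 0, E = -2k = 8
F = h^2+k^2-r^2 = 0+16-289 = -273

x^2 + y^2 + 8y - 273 = 0


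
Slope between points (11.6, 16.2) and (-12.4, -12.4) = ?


dy = -12.4 - 16.2 = -28.6
dx = -12.4 - 11.6 = -24.0
m = -28.6/(-24.0) = 1.1917

m = 1.1917


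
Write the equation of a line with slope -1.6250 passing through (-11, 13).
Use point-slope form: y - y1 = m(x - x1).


y - 13 = -1.6250(x + 11)
y = -1.6250x + 13 + 1.6250*(-11)
y = -1.6250x - 4.8750

y = -1.6250x - 4.8750


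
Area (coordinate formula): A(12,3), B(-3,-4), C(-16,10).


12*(-4-10) = -168
-3*(10-3) = -21
-16*(3+ 4) = -112
sum = -301
Area = |-301|/2 = 150.5000

150.5000 sq units


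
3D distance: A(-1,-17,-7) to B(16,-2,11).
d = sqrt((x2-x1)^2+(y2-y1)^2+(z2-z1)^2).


dx=17, dy=15, dz=18
d = sqrt(289+225+324) = sqrt(838) = 28.9482

28.9482


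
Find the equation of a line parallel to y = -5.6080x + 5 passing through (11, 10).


Parallel lines have equal slopes.
m2 = -5.6080
b2 = 10 + 5.6080*11 = 71.6880

y = -5.6080x + 71.6880


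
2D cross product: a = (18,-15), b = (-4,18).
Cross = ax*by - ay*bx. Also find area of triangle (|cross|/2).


cross = 18*18 + 15*(-4) = 324 - 60 = 264
Triangle area = |264|/2 = 264/2 = 132.0000

cross = 264, triangle area = 132.0000


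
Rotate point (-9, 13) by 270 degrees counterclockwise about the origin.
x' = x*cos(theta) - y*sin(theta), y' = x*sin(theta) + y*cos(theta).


cos(270) = 0, sin(270) = -1
x' = -9*0 - 13*(-1) = 13
y' = -9*(-1) + 13*0 = 9

(13, 9)


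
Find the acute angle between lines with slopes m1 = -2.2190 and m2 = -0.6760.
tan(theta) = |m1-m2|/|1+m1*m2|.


m1-m2 = -1.543
1+m1*m2 = 2.500044
tan(theta) = |-1.543/2.500044| = 0.617189
theta = arctan(|-1.543/2.500044|) = 31.6824 degrees (acute angle)

31.6824 degrees


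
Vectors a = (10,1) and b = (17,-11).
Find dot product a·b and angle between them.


a·b = 10*17 + 1*(-11) = 170 - 11 = 159
|a| = sqrt(100+1) = 10.0499
|b| = sqrt(289+121) = 20.2485
cos(theta) = 159/(sqrt(101)*sqrt(410)) = 159/sqrt(41410) = 0.781348
theta = arccos(159/sqrt(41410)) = 38.6158 degrees

a·b = 159, theta = 38.6158 deg


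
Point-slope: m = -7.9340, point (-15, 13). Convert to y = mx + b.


y - 13 = -7.9340(x + 15)
y = -7.9340x + 13 + 7.9340*(-15)
y = -7.9340x - 106.0100

y = -7.9340x - 106.0100


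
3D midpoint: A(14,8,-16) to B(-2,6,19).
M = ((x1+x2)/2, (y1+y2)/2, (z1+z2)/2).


Mx = (14- 2)/2 = 6.0000
My = (8+6)/2 = 7.0000
Mz = (-16+19)/2 = 1.5000

M = (6.0000, 7.0000, 1.5000)


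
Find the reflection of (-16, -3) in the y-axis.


Reflection rule for y-axis: (-x, y)
(-16, -3) -> (16, -3)

(16, -3)


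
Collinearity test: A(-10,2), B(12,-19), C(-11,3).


-10*(-19-3) + 12*(3-2) - 11*(2+ 19)
= 220 + 12 - 231 = 1

No, not collinear (determinant = 1)


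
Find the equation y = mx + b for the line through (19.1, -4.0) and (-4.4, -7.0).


m = (-3.0)/(-23.5) = 0.1277
b = y1 - m*x1 = -4.0 - (-3.0*19.1)/(-23.5) = -4.0 - 2.4383 = -6.4383

y = 0.1277x - 6.4383


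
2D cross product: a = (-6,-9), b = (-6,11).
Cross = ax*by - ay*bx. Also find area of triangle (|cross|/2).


cross = -6*11 + 9*(-6) = -66 - 54 = -120
Triangle area = |-120|/2 = 120/2 = 60.0000

cross = -120, triangle area = 60.0000


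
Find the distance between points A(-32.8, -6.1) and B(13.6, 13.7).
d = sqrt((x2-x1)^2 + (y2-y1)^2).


dx = 13.6 + 32.8 = 46.4
dy = 13.7 + 6.1 = 19.8
d = sqrt(2152.96 + 392.04) = sqrt(2545.0) = 50.4480

50.4480


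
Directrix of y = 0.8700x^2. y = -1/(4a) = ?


a = 0.8700
1/(4a) = 0.2874
directrix: y = -0.2874 = -0.2874

y = -0.2874


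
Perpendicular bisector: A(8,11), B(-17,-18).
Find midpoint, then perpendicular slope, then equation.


Midpoint = (-4.5, -3.5)
Slope of AB = dy/dx = -29/(-25) = 1.1600
Perp slope = -dx/dy = -25/29 = -0.8621
b = My - (perp slope)*Mx = -3.5 + (-25*(-4.5))/(-29) = -3.5 - 3.8793 = -7.3793

y = -0.8621x - 7.3793


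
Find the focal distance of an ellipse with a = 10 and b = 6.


c^2 = 10^2 - 6^2 = 100 - 36 = 64
c = sqrt(64) = 8.0000

c = 8.0000


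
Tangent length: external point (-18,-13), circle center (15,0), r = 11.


d = sqrt((-18-15)^2 + (-13-0)^2) = sqrt(1089+169) = 35.4683
L = sqrt(1258.0000 - 121) = sqrt(1137.0000) = 33.7194

33.7194


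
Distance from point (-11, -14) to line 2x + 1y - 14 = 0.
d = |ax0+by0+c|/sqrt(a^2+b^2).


|2*(-11) + 1*(-14) - 14| = |-50| = 50
sqrt(4 + 1) = sqrt(5) = 2.2361
d = 50/sqrt(5) = 22.3607

22.3607


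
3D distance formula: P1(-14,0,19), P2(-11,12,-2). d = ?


dx=3, dy=12, dz=-21
d = sqrt(9+144+441) = sqrt(594) = 24.3721

24.3721


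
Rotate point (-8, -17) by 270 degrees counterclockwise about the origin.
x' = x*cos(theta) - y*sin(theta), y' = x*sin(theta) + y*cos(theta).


cos(270) = 0, sin(270) = -1
x' = -8*0 + 17*(-1) = -17
y' = -8*(-1) - 17*0 = 8

(-17, 8)


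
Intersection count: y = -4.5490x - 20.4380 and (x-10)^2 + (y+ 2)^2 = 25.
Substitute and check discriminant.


Substitute y = -4.5490x - 20.4380: (x-10)^2 + (-4.5490x- 20.4380+ 2)^2 = 25
Expand to Ax^2 + Bx + C = 0, where b-k = -18.438
A = 1+m^2 = 21.693401
B = 2(m(b-k) - h) = 2(-4.5490*(-18.438) - 10) = 147.748924
C = h^2 + (b-k)^2 - r^2 = 100 + 339.959844 - 25 = 414.959844
disc = B^2-4AC = 21829.7445 - 36007.5612 = -14177.8167
disc < 0

0 intersection points


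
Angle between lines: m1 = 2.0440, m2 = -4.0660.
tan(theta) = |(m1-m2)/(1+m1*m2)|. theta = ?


m1-m2 = 6.11
1+m1*m2 = -7.310904
tan(theta) = |6.11/(-7.310904)| = 0.835738
theta = arctan(|6.11/(-7.310904)|) = 39.8868 degrees (acute angle)

39.8868 degrees


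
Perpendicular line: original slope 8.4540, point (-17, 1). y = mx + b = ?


Perpendicular slope = -1/m1 = -1/8.4540 = -0.1183
b2 = y0 - m2*x0 = 1 - 17/8.4540 = 1 - 2.0109 = -1.0109

y = -0.1183x - 1.0109


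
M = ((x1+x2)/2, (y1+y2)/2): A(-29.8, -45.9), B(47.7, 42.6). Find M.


Mx = (-29.8 + 47.7)/2 = 17.9/2 = 8.9500
My = (-45.9 + 42.6)/2 = -3.3/2 = -1.6500

(8.9500, -1.6500)


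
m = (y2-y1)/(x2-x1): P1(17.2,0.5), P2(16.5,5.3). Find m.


dy = 5.3 - 0.5 = 4.8
dx = 16.5 - 17.2 = -0.7
m = 4.8/(-0.7) = -6.8571

m = -6.8571


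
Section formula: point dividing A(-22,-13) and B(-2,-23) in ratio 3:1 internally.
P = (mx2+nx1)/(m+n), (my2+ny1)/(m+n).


Px = (3*(-2) + 1*(-22))/4 = -28/4 = -7.0000
Py = (3*(-23) + 1*(-13))/4 = -82/4 = -20.5000

P = (-7.0000, -20.5000)


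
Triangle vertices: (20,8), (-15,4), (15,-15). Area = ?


20*(4+ 15) = 380
-15*(-15-8) = 345
15*(8-4) = 60
sum = 785
Area = |785|/2 = 392.5000

392.5000 sq units


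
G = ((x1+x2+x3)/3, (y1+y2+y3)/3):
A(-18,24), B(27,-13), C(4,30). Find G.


Gx = (-18+27+4)/3 = 13/3 = 4.3333
Gy = (24- 13+30)/3 = 41/3 = 13.6667

G = (4.3333, 13.6667)


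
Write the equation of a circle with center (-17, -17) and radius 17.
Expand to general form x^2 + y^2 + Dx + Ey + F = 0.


(x+ 17)^2 + (y+ 17)^2 = 17^2
D = -2h = 34, E = -2k = 34
F = h^2+k^2-r^2 = 289+289-289 = 289

x^2 + y^2 + 34x + 34y + 289 = 0


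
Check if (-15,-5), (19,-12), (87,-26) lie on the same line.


-15*(-12+ 26) + 19*(-26+ 5) + 87*(-5+ 12)
= -210 - 399 + 609 = 0

Yes, collinear (determinant = 0)


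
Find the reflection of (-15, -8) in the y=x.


Reflection rule for y=x: (y, x)
(-15, -8) -> (-8, -15)

(-8, -15)


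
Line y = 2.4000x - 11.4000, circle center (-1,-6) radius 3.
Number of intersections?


Substitute y = 2.4000x - 11.4000: (x+ 1)^2 + (2.4000x- 11.4000+ 6)^2 = 9
Expand to Ax^2 + Bx + C = 0, where b-k = -5.4
A = 1+m^2 = 6.76
B = 2(m(b-k) - h) = 2(2.4000*(-5.4) + 1) = -23.92
C = h^2 + (b-k)^2 - r^2 = 1 + 29.16 - 9 = 21.16
disc = B^2-4AC = 572.1664 - 572.1664 = 0
disc = 0

1 intersection point (tangent)


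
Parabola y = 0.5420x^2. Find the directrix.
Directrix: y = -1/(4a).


a = 0.5420
1/(4a) = 0.4613
directrix: y = -0.4613 = -0.4613

y = -0.4613


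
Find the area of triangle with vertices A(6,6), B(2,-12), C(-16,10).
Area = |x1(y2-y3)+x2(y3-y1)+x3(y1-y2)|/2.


6*(-12-10) = -132
2*(10-6) = 8
-16*(6+ 12) = -288
sum = -412
Area = |-412|/2 = 206.0000

206.0000 sq units


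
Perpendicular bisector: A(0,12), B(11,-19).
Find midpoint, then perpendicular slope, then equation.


Midpoint = (5.5, -3.5)
Slope of AB = dy/dx = -31/11 = -2.8182
Perp slope = -dx/dy = 11/31 = 0.3548
b = My - (perp slope)*Mx = -3.5 + (11*5.5)/(-31) = -3.5 - 1.9516 = -5.4516

y = 0.3548x - 5.4516


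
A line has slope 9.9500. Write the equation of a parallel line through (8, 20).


Parallel lines have equal slopes.
m2 = 9.9500
b2 = 20 - 9.9500*8 = -59.6000

y = 9.9500x - 59.6000


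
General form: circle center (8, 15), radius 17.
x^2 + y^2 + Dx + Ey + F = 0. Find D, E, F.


(x-8)^2 + (y-15)^2 = 17^2
D = -2h = -16, E = -2k = -30
F = h^2+k^2-r^2 = 64+225-289 = 0

D = -16, E = -30, F = 0


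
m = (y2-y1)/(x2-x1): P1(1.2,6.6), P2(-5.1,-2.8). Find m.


dy = -2.8 - 6.6 = -9.4
dx = -5.1 - 1.2 = -6.3
m = -9.4/(-6.3) = 1.4921

m = 1.4921


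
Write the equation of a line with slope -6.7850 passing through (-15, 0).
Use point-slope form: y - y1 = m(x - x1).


y - 0 = -6.7850(x + 15)
y = -6.7850x + 0 + 6.7850*(-15)
y = -6.7850x - 101.7750

y = -6.7850x - 101.7750


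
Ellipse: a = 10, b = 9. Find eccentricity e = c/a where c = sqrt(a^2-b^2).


c = sqrt(100-81) = sqrt(19) = 4.3589
e = c/a = sqrt(19)/10 = 0.4359

e = 0.4359


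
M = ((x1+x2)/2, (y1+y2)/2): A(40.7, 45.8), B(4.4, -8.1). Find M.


Mx = (40.7 + 4.4)/2 = 45.1/2 = 22.5500
My = (45.8 - 8.1)/2 = 37.7/2 = 18.8500

(22.5500, 18.8500)


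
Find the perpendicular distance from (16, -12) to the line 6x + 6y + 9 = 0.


|6*16 + 6*(-12) + 9| = |33| = 33
sqrt(36 + 36) = sqrt(72) = 8.4853
d = 33/sqrt(72) = 3.8891

3.8891


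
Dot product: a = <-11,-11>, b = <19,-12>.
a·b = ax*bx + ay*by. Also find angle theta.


a·b = -11*19 - 11*(-12) = -209 + 132 = -77
|a| = sqrt(121+121) = 15.5563
|b| = sqrt(361+144) = 22.4722
cos(theta) = -77/(sqrt(242)*sqrt(505)) = -77/sqrt(122210) = -0.220261
theta = arccos(-77/sqrt(122210)) = 102.7244 degrees

a·b = -77, theta = 102.7244 deg


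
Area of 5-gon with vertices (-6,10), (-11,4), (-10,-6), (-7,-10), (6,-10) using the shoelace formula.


sum(xi*y_{i+1}) = -6*4 - 11*(-6) - 10*(-10) - 7*(-10) + 6*10 = 272
sum(yi*x_{i+1}) = 10*(-11) + 4*(-10) - 6*(-7) - 10*6 - 10*(-6) = -108
Area = |272 + 108|/2 = 380/2 = 190.0000

190.0000 sq units


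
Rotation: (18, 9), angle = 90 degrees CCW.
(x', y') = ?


cos(90) = 0, sin(90) = 1
x' = 18*0 - 9*1 = -9
y' = 18*1 + 9*0 = 18

(-9, 18)


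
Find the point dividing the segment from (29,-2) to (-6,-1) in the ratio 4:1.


Px = (4*(-6) + 1*29)/5 = 5/5 = 1.0000
Py = (4*(-1) + 1*(-2))/5 = -6/5 = -1.2000

P = (1.0000, -1.2000)


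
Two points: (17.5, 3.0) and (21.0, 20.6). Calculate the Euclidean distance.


dx = 21.0 - 17.5 = 3.5
dy = 20.6 - 3.0 = 17.6
d = sqrt(12.25 + 309.76) = sqrt(322.01) = 17.9446

17.9446


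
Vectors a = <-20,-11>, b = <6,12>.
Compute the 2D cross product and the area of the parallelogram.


cross = -20*12 + 11*6 = -240 + 66 = -174
Parallelogram area = |-174| = 174

cross = -174, parallelogram area = 174


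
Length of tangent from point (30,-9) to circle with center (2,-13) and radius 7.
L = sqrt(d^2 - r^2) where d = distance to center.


d = sqrt((30-2)^2 + (-9+ 13)^2) = sqrt(784+16) = 28.2843
L = sqrt(800.0000 - 49) = sqrt(751.0000) = 27.4044

27.4044


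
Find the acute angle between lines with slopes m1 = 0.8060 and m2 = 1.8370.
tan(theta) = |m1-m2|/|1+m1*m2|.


m1-m2 = -1.031
1+m1*m2 = 2.480622
tan(theta) = |-1.031/2.480622| = 0.415622
theta = arctan(|-1.031/2.480622|) = 22.5688 degrees (acute angle)

22.5688 degrees


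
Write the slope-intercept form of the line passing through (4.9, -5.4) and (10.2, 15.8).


m = (21.2)/(5.3) = 4.0000
b = y1 - m*x1 = -5.4 - (21.2*4.9)/(5.3) = -5.4 - 19.6000 = -25.0000

y = 4.0000x - 25.0000


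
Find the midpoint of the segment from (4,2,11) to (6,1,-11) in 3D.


Mx = (4+6)/2 = 5.0000
My = (2+1)/2 = 1.5000
Mz = (11- 11)/2 = 0

M = (5.0000, 1.5000, 0)


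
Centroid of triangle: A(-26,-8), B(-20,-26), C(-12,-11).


Gx = (-26- 20- 12)/3 = -58/3 = -19.3333
Gy = (-8- 26- 11)/3 = -45/3 = -15.0000

G = (-19.3333, -15.0000)


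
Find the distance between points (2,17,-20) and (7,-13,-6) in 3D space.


dx=5, dy=-30, dz=14
d = sqrt(25+900+196) = sqrt(1121) = 33.4813

33.4813


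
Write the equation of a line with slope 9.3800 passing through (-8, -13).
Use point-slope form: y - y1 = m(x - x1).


y + 13 = 9.3800(x + 8)
y = 9.3800x - 13 - 9.3800*(-8)
y = 9.3800x + 62.0400

y = 9.3800x + 62.0400


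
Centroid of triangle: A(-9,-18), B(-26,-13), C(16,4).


Gx = (-9- 26+16)/3 = -19/3 = -6.3333
Gy = (-18- 13+4)/3 = -27/3 = -9.0000

G = (-6.3333, -9.0000)


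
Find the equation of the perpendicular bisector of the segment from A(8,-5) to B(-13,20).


Midpoint = (-2.5, 7.5)
Slope of AB = dy/dx = 25/(-21) = -1.1905
Perp slope = -dx/dy = 21/25 = 0.8400
b = My - (perp slope)*Mx = 7.5 + (-21*(-2.5))/25 = 7.5 + 2.1000 = 9.6000

y = 0.8400x + 9.6000


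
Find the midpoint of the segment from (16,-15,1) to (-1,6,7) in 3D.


Mx = (16- 1)/2 = 7.5000
My = (-15+6)/2 = -4.5000
Mz = (1+7)/2 = 4.0000

M = (7.5000, -4.5000, 4.0000)


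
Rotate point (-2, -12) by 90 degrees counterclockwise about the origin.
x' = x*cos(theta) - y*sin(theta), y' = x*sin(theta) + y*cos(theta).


cos(90) = 0, sin(90) = 1
x' = -2*0 + 12*1 = 12
y' = -2*1 - 12*0 = -2

(12, -2)


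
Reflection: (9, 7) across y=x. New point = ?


Reflection rule for y=x: (y, x)
(9, 7) -> (7, 9)

(7, 9)


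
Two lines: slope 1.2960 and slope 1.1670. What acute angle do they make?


m1-m2 = 0.129
1+m1*m2 = 2.512432
tan(theta) = |0.129/2.512432| = 0.051345
theta = arctan(|0.129/2.512432|) = 2.9393 degrees (acute angle)

2.9393 degrees


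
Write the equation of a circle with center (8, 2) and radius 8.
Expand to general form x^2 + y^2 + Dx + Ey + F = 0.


(x-8)^2 + (y-2)^2 = 8^2
D = -2h = -16, E = -2k = -4
F = h^2+k^2-r^2 = 64+4-64 = 4

x^2 + y^2 - 16x - 4y + 4 = 0


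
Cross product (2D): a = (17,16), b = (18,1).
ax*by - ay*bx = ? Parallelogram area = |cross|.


cross = 17*1 - 16*18 = 17 - 288 = -271
Parallelogram area = |-271| = 271

cross = -271, parallelogram area = 271


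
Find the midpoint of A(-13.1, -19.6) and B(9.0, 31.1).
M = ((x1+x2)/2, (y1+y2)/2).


Mx = (-13.1 + 9.0)/2 = -4.1/2 = -2.0500
My = (-19.6 + 31.1)/2 = 11.5/2 = 5.7500

(-2.0500, 5.7500)


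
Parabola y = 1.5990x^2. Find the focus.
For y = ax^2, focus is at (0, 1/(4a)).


a = 1.5990
4a = 6.3960
focus = (0, 1/6.3960) = (0, 0.1563)

Focus = (0, 0.1563)


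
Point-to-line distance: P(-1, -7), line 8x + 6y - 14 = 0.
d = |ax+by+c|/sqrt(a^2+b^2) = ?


|8*(-1) + 6*(-7) - 14| = |-64| = 64
sqrt(64 + 36) = sqrt(100) = 10.0000
d = 64/sqrt(100) = 6.4000

6.4000


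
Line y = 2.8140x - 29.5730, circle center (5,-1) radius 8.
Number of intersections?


Substitute y = 2.8140x - 29.5730: (x-5)^2 + (2.8140x- 29.5730+ 1)^2 = 64
Expand to Ax^2 + Bx + C = 0, where b-k = -28.573
A = 1+m^2 = 8.918596
B = 2(m(b-k) - h) = 2(2.8140*(-28.573) - 5) = -170.808844
C = h^2 + (b-k)^2 - r^2 = 25 + 816.416329 - 64 = 777.416329
disc = B^2-4AC = 29175.6612 - 27733.8486 = 1441.8126
disc > 0

2 intersection points


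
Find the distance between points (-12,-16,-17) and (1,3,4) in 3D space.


dx=13, dy=19, dz=21
d = sqrt(169+361+441) = sqrt(971) = 31.1609

31.1609


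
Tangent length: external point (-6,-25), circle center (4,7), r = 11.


d = sqrt((-6-4)^2 + (-25-7)^2) = sqrt(100+1024) = 33.5261
L = sqrt(1124.0000 - 121) = sqrt(1003.0000) = 31.6702

31.6702


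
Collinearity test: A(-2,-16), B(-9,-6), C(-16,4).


-2*(-6-4) - 9*(4+ 16) - 16*(-16+ 6)
= 20 - 180 + 160 = 0

Yes, collinear (determinant = 0)


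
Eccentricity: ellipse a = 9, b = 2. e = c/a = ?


c = sqrt(81-4) = sqrt(77) = 8.7750
e = c/a = sqrt(77)/9 = 0.9750

e = 0.9750


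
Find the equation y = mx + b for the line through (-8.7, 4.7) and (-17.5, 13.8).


m = (9.1)/(-8.8) = -1.0341
b = y1 - m*x1 = 4.7 - (9.1*(-8.7))/(-8.8) = 4.7 - 8.9966 = -4.2966

y = -1.0341x - 4.2966


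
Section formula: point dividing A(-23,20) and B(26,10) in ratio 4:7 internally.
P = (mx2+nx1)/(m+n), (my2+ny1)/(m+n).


Px = (4*26 + 7*(-23))/11 = -57/11 = -5.1818
Py = (4*10 + 7*20)/11 = 180/11 = 16.3636

P = (-5.1818, 16.3636)


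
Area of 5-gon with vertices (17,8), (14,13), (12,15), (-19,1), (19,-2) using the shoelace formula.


sum(xi*y_{i+1}) = 17*13 + 14*15 + 12*1 - 19*(-2) + 19*8 = 633
sum(yi*x_{i+1}) = 8*14 + 13*12 + 15*(-19) + 1*19 - 2*17 = -32
Area = |633 + 32|/2 = 665/2 = 332.5000

332.5000 sq units


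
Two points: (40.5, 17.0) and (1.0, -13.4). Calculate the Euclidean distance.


dx = 1.0 - 40.5 = -39.5
dy = -13.4 - 17.0 = -30.4
d = sqrt(1560.25 + 924.16) = sqrt(2484.41) = 49.8439

49.8439


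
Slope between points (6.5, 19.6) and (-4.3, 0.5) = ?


dy = 0.5 - 19.6 = -19.1
dx = -4.3 - 6.5 = -10.8
m = -19.1/(-10.8) = 1.7685

m = 1.7685


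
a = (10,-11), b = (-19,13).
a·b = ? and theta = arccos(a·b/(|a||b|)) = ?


a·b = 10*(-19) - 11*13 = -190 - 143 = -333
|a| = sqrt(100+121) = 14.8661
|b| = sqrt(361+169) = 23.0217
cos(theta) = -333/(sqrt(221)*sqrt(530)) = -333/sqrt(117130) = -0.972994
theta = arccos(-333/sqrt(117130)) = 166.6540 degrees

a·b = -333, theta = 166.6540 deg


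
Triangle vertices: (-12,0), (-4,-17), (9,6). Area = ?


-12*(-17-6) = 276
-4*(6-0) = -24
9*(0+ 17) = 153
sum = 405
Area = |405|/2 = 202.5000

202.5000 sq units


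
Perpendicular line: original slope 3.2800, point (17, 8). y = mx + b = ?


Perpendicular slope = -1/m1 = -1/3.2800 = -0.3049
b2 = y0 - m2*x0 = 8 + 17/3.2800 = 8 + 5.1829 = 13.1829

y = -0.3049x + 13.1829


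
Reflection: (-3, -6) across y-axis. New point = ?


Reflection rule for y-axis: (-x, y)
(-3, -6) -> (3, -6)

(3, -6)


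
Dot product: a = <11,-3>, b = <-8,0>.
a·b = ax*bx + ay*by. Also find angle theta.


a·b = 11*(-8) - 3*0 = -88 + 0 = -88
|a| = sqrt(121+9) = 11.4018
|b| = sqrt(64+0) = 8.0000
cos(theta) = -88/(sqrt(130)*sqrt(64)) = -88/sqrt(8320) = -0.964764
theta = arccos(-88/sqrt(8320)) = 164.7449 degrees

a·b = -88, theta = 164.7449 deg


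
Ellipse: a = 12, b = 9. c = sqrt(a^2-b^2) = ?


c^2 = 12^2 - 9^2 = 144 - 81 = 63
c = sqrt(63) = 7.9373

c = 7.9373


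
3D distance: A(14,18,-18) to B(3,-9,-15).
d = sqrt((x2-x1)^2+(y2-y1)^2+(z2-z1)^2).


dx=-11, dy=-27, dz=3
d = sqrt(121+729+9) = sqrt(859) = 29.3087

29.3087


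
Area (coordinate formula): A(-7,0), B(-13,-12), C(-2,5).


-7*(-12-5) = 119
-13*(5-0) = -65
-2*(0+ 12) = -24
sum = 30
Area = |30|/2 = 15.0000

15.0000 sq units


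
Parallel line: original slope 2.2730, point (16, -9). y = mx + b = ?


Parallel lines have equal slopes.
m2 = 2.2730
b2 = -9 - 2.2730*16 = -45.3680

y = 2.2730x - 45.3680


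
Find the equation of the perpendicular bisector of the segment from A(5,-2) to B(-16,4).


Midpoint = (-5.5, 1)
Slope of AB = dy/dx = 6/(-21) = -0.2857
Perp slope = -dx/dy = 21/6 = 3.5000
b = My - (perp slope)*Mx = 1 + (-21*(-5.5))/6 = 1 + 19.2500 = 20.2500

y = 3.5000x + 20.2500


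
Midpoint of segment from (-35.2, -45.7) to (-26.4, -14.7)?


Mx = (-35.2 - 26.4)/2 = -61.6/2 = -30.8000
My = (-45.7 - 14.7)/2 = -60.4/2 = -30.2000

(-30.8000, -30.2000)


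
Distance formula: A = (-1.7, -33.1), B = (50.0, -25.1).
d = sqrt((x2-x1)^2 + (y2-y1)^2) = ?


dx = 50.0 + 1.7 = 51.7
dy = -25.1 + 33.1 = 8.0
d = sqrt(2672.89 + 64.0) = sqrt(2736.89) = 52.3153

52.3153


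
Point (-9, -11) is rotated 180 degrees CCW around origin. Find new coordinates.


cos(180) = -1, sin(180) = 0
x' = -9*(-1) + 11*0 = 9
y' = -9*0 - 11*(-1) = 11

(9, 11)


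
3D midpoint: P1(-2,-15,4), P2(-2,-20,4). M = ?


Mx = (-2- 2)/2 = -2.0000
My = (-15- 20)/2 = -17.5000
Mz = (4+4)/2 = 4.0000

M = (-2.0000, -17.5000, 4.0000)


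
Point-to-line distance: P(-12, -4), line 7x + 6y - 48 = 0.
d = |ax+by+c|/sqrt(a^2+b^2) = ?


|7*(-12) + 6*(-4) - 48| = |-156| = 156
sqrt(49 + 36) = sqrt(85) = 9.2195
d = 156/sqrt(85) = 16.9206

16.9206


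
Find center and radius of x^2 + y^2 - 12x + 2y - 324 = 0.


h = -D/2 = 12/2 = 6
k = -E/2 = -2/2 = -1
r^2 = h^2 + k^2 - F = 36 + 1 + 324 = 361
r = 19

Center (6, -1), radius = 19


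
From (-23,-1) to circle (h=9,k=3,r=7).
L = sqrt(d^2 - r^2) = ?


d = sqrt((-23-9)^2 + (-1-3)^2) = sqrt(1024+16) = 32.2490
L = sqrt(1040.0000 - 49) = sqrt(991.0000) = 31.4802

31.4802


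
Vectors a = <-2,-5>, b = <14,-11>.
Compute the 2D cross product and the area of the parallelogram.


cross = -2*(-11) + 5*14 = 22 + 70 = 92
Parallelogram area = |92| = 92

cross = 92, parallelogram area = 92


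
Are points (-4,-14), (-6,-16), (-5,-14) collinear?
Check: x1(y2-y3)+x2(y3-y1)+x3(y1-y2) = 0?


-4*(-16+ 14) - 6*(-14+ 14) - 5*(-14+ 16)
= 8 + 0 - 10 = -2

No, not collinear (determinant = -2)


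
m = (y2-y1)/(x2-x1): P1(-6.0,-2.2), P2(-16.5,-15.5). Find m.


dy = -15.5 + 2.2 = -13.3
dx = -16.5 + 6.0 = -10.5
m = -13.3/(-10.5) = 1.2667

m = 1.2667


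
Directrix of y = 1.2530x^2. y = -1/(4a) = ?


a = 1.2530
1/(4a) = 0.1995
directrix: y = -0.1995 = -0.1995

y = -0.1995


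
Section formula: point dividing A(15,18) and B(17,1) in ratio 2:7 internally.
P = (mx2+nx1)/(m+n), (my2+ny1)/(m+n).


Px = (2*17 + 7*15)/9 = 139/9 = 15.4444
Py = (2*1 + 7*18)/9 = 128/9 = 14.2222

P = (15.4444, 14.2222)


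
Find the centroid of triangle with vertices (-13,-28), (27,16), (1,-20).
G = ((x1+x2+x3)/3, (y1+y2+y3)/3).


Gx = (-13+27+1)/3 = 15/3 = 5.0000
Gy = (-28+16- 20)/3 = -32/3 = -10.6667

G = (5.0000, -10.6667)


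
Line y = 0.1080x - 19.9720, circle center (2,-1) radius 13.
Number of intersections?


Substitute y = 0.1080x - 19.9720: (x-2)^2 + (0.1080x- 19.9720+ 1)^2 = 169
Expand to Ax^2 + Bx + C = 0, where b-k = -18.972
A = 1+m^2 = 1.011664
B = 2(m(b-k) - h) = 2(0.1080*(-18.972) - 2) = -8.097952
C = h^2 + (b-k)^2 - r^2 = 4 + 359.936784 - 169 = 194.936784
disc = B^2-4AC = 65.5768 - 788.8421 = -723.2653
disc < 0

0 intersection points


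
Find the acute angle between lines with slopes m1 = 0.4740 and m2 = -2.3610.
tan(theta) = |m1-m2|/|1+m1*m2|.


m1-m2 = 2.835
1+m1*m2 = -0.119114
tan(theta) = |2.835/(-0.119114)| = 23.800729
theta = arctan(|2.835/(-0.119114)|) = 87.5941 degrees (acute angle)

87.5941 degrees


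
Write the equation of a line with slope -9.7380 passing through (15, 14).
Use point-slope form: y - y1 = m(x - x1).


y - 14 = -9.7380(x - 15)
y = -9.7380x + 14 + 9.7380*15
y = -9.7380x + 160.0700

y = -9.7380x + 160.0700


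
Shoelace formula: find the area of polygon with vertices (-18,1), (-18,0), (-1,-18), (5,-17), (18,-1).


sum(xi*y_{i+1}) = -18*0 - 18*(-18) - 1*(-17) + 5*(-1) + 18*1 = 354
sum(yi*x_{i+1}) = 1*(-18) + 0*(-1) - 18*5 - 17*18 - 1*(-18) = -396
Area = |354 + 396|/2 = 750/2 = 375.0000

375.0000 sq units


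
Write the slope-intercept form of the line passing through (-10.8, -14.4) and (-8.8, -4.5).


m = (9.9)/(2.0) = 4.9500
b = y1 - m*x1 = -14.4 - (9.9*(-10.8))/(2.0) = -14.4 + 53.4600 = 39.0600

y = 4.9500x + 39.0600


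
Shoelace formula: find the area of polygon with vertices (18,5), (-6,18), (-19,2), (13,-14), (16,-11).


sum(xi*y_{i+1}) = 18*18 - 6*2 - 19*(-14) + 13*(-11) + 16*5 = 515
sum(yi*x_{i+1}) = 5*(-6) + 18*(-19) + 2*13 - 14*16 - 11*18 = -768
Area = |515 + 768|/2 = 1283/2 = 641.5000

641.5000 sq units


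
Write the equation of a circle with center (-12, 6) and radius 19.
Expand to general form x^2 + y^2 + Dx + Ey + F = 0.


(x+ 12)^2 + (y-6)^2 = 19^2
D = -2h = 24, E = -2k = -12
F = h^2+k^2-r^2 = 144+36-361 = -181

x^2 + y^2 + 24x - 12y - 181 = 0


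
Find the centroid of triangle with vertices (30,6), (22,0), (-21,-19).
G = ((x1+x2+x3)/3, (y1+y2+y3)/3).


Gx = (30+22- 21)/3 = 31/3 = 10.3333
Gy = (6+0- 19)/3 = -13/3 = -4.3333

G = (10.3333, -4.3333)


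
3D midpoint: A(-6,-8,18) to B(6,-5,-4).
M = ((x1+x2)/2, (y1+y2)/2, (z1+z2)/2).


Mx = (-6+6)/2 = 0
My = (-8- 5)/2 = -6.5000
Mz = (18- 4)/2 = 7.0000

M = (0, -6.5000, 7.0000)


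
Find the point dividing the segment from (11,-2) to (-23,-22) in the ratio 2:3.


Px = (2*(-23) + 3*11)/5 = -13/5 = -2.6000
Py = (2*(-22) + 3*(-2))/5 = -50/5 = -10.0000

P = (-2.6000, -10.0000)


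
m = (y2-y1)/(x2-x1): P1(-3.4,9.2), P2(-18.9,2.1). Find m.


dy = 2.1 - 9.2 = -7.1
dx = -18.9 + 3.4 = -15.5
m = -7.1/(-15.5) = 0.4581

m = 0.4581


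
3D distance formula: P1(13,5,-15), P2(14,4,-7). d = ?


dx=1, dy=-1, dz=8
d = sqrt(1+1+64) = sqrt(66) = 8.1240

8.1240


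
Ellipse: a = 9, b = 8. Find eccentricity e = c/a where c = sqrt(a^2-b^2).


c = sqrt(81-64) = sqrt(17) = 4.1231
e = c/a = sqrt(17)/9 = 0.4581

e = 0.4581


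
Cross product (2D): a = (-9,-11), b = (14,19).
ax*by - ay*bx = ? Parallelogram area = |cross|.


cross = -9*19 + 11*14 = -171 + 154 = -17
Parallelogram area = |-17| = 17

cross = -17, parallelogram area = 17


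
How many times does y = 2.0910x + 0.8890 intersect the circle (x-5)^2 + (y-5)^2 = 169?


Substitute y = 2.0910x + 0.8890: (x-5)^2 + (2.0910x+0.8890-5)^2 = 169
Expand to Ax^2 + Bx + C = 0, where b-k = -4.111
A = 1+m^2 = 5.372281
B = 2(m(b-k) - h) = 2(2.0910*(-4.111) - 5) = -27.192202
C = h^2 + (b-k)^2 - r^2 = 25 + 16.900321 - 169 = -127.099679
disc = B^2-4AC = 739.4158 + 2731.2608 = 3470.6766
disc > 0

2 intersection points


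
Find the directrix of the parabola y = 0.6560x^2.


a = 0.6560
1/(4a) = 0.3811
directrix: y = -0.3811 = -0.3811

y = -0.3811


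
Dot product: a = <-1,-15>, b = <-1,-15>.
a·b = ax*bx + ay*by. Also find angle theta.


a·b = -1*(-1) - 15*(-15) = 1 + 225 = 226
|a| = sqrt(1+225) = 15.0333
|b| = sqrt(1+225) = 15.0333
cos(theta) = 226/(sqrt(226)*sqrt(226)) = 226/sqrt(51076) = 1
theta = arccos(226/sqrt(51076)) = 0 degrees

a·b = 226, theta = 0 deg


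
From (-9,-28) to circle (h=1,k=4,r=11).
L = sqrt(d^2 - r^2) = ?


d = sqrt((-9-1)^2 + (-28-4)^2) = sqrt(100+1024) = 33.5261
L = sqrt(1124.0000 - 121) = sqrt(1003.0000) = 31.6702

31.6702


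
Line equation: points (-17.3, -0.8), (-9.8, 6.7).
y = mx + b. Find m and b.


m = (7.5)/(7.5) = 1.0000
b = y1 - m*x1 = -0.8 - (7.5*(-17.3))/(7.5) = -0.8 + 17.3000 = 16.5000

y = 1.0000x + 16.5000


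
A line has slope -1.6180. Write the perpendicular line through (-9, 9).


Perpendicular slope = -1/m1 = -1/(-1.6180) = 0.6180
b2 = y0 - m2*x0 = 9 - 9/(-1.6180) = 9 + 5.5624 = 14.5624

y = 0.6180x + 14.5624


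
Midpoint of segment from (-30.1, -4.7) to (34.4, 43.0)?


Mx = (-30.1 + 34.4)/2 = 4.3/2 = 2.1500
My = (-4.7 + 43.0)/2 = 38.3/2 = 19.1500

(2.1500, 19.1500)


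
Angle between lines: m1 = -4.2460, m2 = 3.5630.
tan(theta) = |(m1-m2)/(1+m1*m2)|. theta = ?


m1-m2 = -7.809
1+m1*m2 = -14.128498
tan(theta) = |-7.809/(-14.128498)| = 0.552713
theta = arctan(|-7.809/(-14.128498)|) = 28.9300 degrees (acute angle)

28.9300 degrees


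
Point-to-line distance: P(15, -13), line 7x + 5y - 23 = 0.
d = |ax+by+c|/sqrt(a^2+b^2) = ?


|7*15 + 5*(-13) - 23| = |17| = 17
sqrt(49 + 25) = sqrt(74) = 8.6023
d = 17/sqrt(74) = 1.9762

1.9762


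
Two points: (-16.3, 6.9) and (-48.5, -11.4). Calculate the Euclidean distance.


dx = -48.5 + 16.3 = -32.2
dy = -11.4 - 6.9 = -18.3
d = sqrt(1036.84 + 334.89) = sqrt(1371.73) = 37.0369

37.0369


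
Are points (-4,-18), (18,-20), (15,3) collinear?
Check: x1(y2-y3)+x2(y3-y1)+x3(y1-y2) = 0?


-4*(-20-3) + 18*(3+ 18) + 15*(-18+ 20)
= 92 + 378 + 30 = 500

No, not collinear (determinant = 500)


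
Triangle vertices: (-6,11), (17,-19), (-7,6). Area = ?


-6*(-19-6) = 150
17*(6-11) = -85
-7*(11+ 19) = -210
sum = -145
Area = |-145|/2 = 72.5000

72.5000 sq units


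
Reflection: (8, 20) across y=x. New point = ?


Reflection rule for y=x: (y, x)
(8, 20) -> (20, 8)

(20, 8)


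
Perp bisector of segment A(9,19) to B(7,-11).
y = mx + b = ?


Midpoint = (8, 4)
Slope of AB = dy/dx = -30/(-2) = 15.0000
Perp slope = -dx/dy = -2/30 = -0.0667
b = My - (perp slope)*Mx = 4 + (-2*8)/(-30) = 4 + 0.5333 = 4.5333

y = -0.0667x + 4.5333


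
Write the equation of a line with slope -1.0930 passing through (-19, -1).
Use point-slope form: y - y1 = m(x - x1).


y + 1 = -1.0930(x + 19)
y = -1.0930x - 1 + 1.0930*(-19)
y = -1.0930x - 21.7670

y = -1.0930x - 21.7670


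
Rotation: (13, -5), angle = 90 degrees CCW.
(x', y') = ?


cos(90) = 0, sin(90) = 1
x' = 13*0 + 5*1 = 5
y' = 13*1 - 5*0 = 13

(5, 13)


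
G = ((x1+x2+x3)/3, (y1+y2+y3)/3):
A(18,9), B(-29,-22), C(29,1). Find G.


Gx = (18- 29+29)/3 = 18/3 = 6.0000
Gy = (9- 22+1)/3 = -12/3 = -4.0000

G = (6.0000, -4.0000)


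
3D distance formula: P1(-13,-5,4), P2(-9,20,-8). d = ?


dx=4, dy=25, dz=-12
d = sqrt(16+625+144) = sqrt(785) = 28.0179

28.0179


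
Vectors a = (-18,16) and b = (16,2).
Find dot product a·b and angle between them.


a·b = -18*16 + 16*2 = -288 + 32 = -256
|a| = sqrt(324+256) = 24.0832
|b| = sqrt(256+4) = 16.1245
cos(theta) = -256/(sqrt(580)*sqrt(260)) = -256/sqrt(150800) = -0.659234
theta = arccos(-256/sqrt(150800)) = 131.2414 degrees

a·b = -256, theta = 131.2414 deg


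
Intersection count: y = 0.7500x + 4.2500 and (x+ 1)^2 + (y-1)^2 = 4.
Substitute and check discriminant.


Substitute y = 0.7500x + 4.2500: (x+ 1)^2 + (0.7500x+4.2500-1)^2 = 4
Expand to Ax^2 + Bx + C = 0, where b-k = 3.25
A = 1+m^2 = 1.5625
B = 2(m(b-k) - h) = 2(0.7500*3.25 + 1) = 6.875
C = h^2 + (b-k)^2 - r^2 = 1 + 10.5625 - 4 = 7.5625
disc = B^2-4AC = 47.2656 - 47.2656 = 0
disc = 0

1 intersection point (tangent)


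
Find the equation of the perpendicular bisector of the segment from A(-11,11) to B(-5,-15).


Midpoint = (-8, -2)
Slope of AB = dy/dx = -26/6 = -4.3333
Perp slope = -dx/dy = 6/26 = 0.2308
b = My - (perp slope)*Mx = -2 + (6*(-8))/(-26) = -2 + 1.8462 = -0.1538

y = 0.2308x - 0.1538


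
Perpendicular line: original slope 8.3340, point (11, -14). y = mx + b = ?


Perpendicular slope = -1/m1 = -1/8.3340 = -0.1200
b2 = y0 - m2*x0 = -14 + 11/8.3340 = -14 + 1.3199 = -12.6801

y = -0.1200x - 12.6801


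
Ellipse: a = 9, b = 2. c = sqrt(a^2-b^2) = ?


c^2 = 9^2 - 2^2 = 81 - 4 = 77
c = sqrt(77) = 8.7750

c = 8.7750


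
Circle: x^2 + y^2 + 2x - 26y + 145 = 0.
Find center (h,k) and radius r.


h = -D/2 = -2/2 = -1
k = -E/2 = 26/2 = 13
r^2 = h^2 + k^2 - F = 1 + 169 - 145 = 25
r = 5

Center (-1, 13), radius = 5


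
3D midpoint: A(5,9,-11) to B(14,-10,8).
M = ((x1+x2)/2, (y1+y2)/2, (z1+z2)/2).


Mx = (5+14)/2 = 9.5000
My = (9- 10)/2 = -0.5000
Mz = (-11+8)/2 = -1.5000

M = (9.5000, -0.5000, -1.5000)


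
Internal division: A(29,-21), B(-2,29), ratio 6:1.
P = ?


Px = (6*(-2) + 1*29)/7 = 17/7 = 2.4286
Py = (6*29 + 1*(-21))/7 = 153/7 = 21.8571

P = (2.4286, 21.8571)


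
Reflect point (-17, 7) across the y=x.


Reflection rule for y=x: (y, x)
(-17, 7) -> (7, -17)

(7, -17)


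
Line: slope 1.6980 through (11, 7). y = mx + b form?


y - 7 = 1.6980(x - 11)
y = 1.6980x + 7 - 1.6980*11
y = 1.6980x - 11.6780

y = 1.6980x - 11.6780


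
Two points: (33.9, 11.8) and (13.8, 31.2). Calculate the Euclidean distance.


dx = 13.8 - 33.9 = -20.1
dy = 31.2 - 11.8 = 19.4
d = sqrt(404.01 + 376.36) = sqrt(780.37) = 27.9351

27.9351


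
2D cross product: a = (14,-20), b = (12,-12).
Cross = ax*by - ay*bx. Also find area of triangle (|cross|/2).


cross = 14*(-12) + 20*12 = -168 + 240 = 72
Triangle area = |72|/2 = 72/2 = 36.0000

cross = 72, triangle area = 36.0000


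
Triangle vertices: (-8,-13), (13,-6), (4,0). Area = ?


-8*(-6-0) = 48
13*(0+ 13) = 169
4*(-13+ 6) = -28
sum = 189
Area = |189|/2 = 94.5000

94.5000 sq units


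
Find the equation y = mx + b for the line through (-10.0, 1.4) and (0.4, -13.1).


m = (-14.5)/(10.4) = -1.3942
b = y1 - m*x1 = 1.4 - (-14.5*(-10.0))/(10.4) = 1.4 - 13.9423 = -12.5423

y = -1.3942x - 12.5423


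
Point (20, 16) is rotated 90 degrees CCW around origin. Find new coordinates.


cos(90) = 0, sin(90) = 1
x' = 20*0 - 16*1 = -16
y' = 20*1 + 16*0 = 20

(-16, 20)


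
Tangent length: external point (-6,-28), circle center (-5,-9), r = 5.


d = sqrt((-6+ 5)^2 + (-28+ 9)^2) = sqrt(1+361) = 19.0263
L = sqrt(362.0000 - 25) = sqrt(337.0000) = 18.3576

18.3576
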